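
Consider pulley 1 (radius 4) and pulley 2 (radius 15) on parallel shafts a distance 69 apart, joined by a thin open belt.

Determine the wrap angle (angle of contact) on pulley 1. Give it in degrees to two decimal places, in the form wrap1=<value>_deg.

wrap1=161.65_deg

open belt: β = asin((r2−r1)/C) = asin(11/69) = 9.1732°
wrap1 = π − 2β = 161.6535°
wrap2 = π + 2β = 198.3465°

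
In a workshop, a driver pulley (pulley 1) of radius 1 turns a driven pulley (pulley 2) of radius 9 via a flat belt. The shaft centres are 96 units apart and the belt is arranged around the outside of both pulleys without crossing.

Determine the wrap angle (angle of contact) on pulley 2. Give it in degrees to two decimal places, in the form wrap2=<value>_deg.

wrap2=189.56_deg

open belt: β = asin((r2−r1)/C) = asin(8/96) = 4.7802°
wrap1 = π − 2β = 170.4396°
wrap2 = π + 2β = 189.5604°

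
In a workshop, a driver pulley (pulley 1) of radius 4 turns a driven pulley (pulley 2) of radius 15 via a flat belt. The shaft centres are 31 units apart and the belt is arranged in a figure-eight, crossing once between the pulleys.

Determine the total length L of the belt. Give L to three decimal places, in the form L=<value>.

L=133.750

crossed belt: β = asin((r1+r2)/C) = asin(19/31) = 37.7997°
wrap1 = wrap2 = π + 2β = 255.5994°
tangent length = C·cosβ = 24.4949
L = (r1+r2)·wrap + 2·C·cosβ = 19·4.4611 + 2·24.4949 = 133.7498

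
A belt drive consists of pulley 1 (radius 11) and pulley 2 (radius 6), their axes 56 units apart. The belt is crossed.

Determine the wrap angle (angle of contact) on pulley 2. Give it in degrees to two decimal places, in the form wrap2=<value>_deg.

wrap2=215.34_deg

crossed belt: β = asin((r1+r2)/C) = asin(17/56) = 17.6722°
wrap1 = wrap2 = π + 2β = 215.3445°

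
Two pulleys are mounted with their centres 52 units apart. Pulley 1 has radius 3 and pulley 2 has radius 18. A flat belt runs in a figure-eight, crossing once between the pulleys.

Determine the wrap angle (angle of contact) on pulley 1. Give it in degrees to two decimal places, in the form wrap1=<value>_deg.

wrap1=227.64_deg

crossed belt: β = asin((r1+r2)/C) = asin(21/52) = 23.8188°
wrap1 = wrap2 = π + 2β = 227.6377°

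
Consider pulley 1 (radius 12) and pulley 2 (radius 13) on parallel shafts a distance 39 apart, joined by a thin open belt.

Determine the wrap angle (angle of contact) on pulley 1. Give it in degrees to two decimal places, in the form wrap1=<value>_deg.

open belt: β = asin((r2−r1)/C) = asin(1/39) = 1.4693°
wrap1 = π − 2β = 177.0614°
wrap2 = π + 2β = 182.9386°

wrap1=177.06_deg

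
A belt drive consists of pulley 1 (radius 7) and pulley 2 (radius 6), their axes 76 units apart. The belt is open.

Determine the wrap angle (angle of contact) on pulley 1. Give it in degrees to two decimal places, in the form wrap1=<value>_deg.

open belt: β = asin((r2−r1)/C) = asin(-1/76) = -0.7539°
wrap1 = π − 2β = 181.5078°
wrap2 = π + 2β = 178.4922°

wrap1=181.51_deg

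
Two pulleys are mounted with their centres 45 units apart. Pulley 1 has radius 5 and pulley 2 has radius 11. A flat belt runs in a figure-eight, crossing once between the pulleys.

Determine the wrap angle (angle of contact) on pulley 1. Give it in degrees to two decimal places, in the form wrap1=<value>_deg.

wrap1=221.65_deg

crossed belt: β = asin((r1+r2)/C) = asin(16/45) = 20.8275°
wrap1 = wrap2 = π + 2β = 221.6550°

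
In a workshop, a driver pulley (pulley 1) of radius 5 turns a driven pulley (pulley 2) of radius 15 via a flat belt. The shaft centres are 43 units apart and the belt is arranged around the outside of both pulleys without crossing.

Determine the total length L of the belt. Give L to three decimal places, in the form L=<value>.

open belt: β = asin((r2−r1)/C) = asin(10/43) = 13.4477°
wrap1 = π − 2β = 153.1045°
wrap2 = π + 2β = 206.8955°
tangent length = C·cosβ = 41.8210
L = r1·wrap1 + r2·wrap2 + 2·C·cosβ = 5·2.6722 + 15·3.6110 + 2·41.8210 = 151.1681

L=151.168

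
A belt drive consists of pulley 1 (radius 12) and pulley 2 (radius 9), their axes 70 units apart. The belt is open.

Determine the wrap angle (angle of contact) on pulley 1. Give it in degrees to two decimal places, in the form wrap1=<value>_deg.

open belt: β = asin((r2−r1)/C) = asin(-3/70) = -2.4563°
wrap1 = π − 2β = 184.9126°
wrap2 = π + 2β = 175.0874°

wrap1=184.91_deg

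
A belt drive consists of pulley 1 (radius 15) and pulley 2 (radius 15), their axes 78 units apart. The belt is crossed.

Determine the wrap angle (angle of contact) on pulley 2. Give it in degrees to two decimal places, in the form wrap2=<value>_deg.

crossed belt: β = asin((r1+r2)/C) = asin(30/78) = 22.6199°
wrap1 = wrap2 = π + 2β = 225.2397°

wrap2=225.24_deg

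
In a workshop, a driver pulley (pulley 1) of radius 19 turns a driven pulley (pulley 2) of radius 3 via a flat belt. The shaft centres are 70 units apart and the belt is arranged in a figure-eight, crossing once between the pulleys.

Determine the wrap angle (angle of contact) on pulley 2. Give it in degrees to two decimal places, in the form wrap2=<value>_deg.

crossed belt: β = asin((r1+r2)/C) = asin(22/70) = 18.3177°
wrap1 = wrap2 = π + 2β = 216.6354°

wrap2=216.64_deg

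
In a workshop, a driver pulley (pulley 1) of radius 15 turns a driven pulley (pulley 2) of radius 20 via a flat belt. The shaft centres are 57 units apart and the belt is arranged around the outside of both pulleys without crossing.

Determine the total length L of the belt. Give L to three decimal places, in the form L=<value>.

open belt: β = asin((r2−r1)/C) = asin(5/57) = 5.0324°
wrap1 = π − 2β = 169.9352°
wrap2 = π + 2β = 190.0648°
tangent length = C·cosβ = 56.7803
L = r1·wrap1 + r2·wrap2 + 2·C·cosβ = 15·2.9659 + 20·3.3173 + 2·56.7803 = 224.3946

L=224.395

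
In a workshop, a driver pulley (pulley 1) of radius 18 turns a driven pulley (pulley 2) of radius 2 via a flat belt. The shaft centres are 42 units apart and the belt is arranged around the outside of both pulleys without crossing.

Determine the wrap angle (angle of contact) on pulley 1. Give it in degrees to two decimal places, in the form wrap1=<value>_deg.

wrap1=224.79_deg

open belt: β = asin((r2−r1)/C) = asin(-16/42) = -22.3927°
wrap1 = π − 2β = 224.7854°
wrap2 = π + 2β = 135.2146°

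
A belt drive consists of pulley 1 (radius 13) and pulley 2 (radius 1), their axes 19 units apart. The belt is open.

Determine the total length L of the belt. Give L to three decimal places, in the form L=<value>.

L=89.850

open belt: β = asin((r2−r1)/C) = asin(-12/19) = -39.1667°
wrap1 = π − 2β = 258.3334°
wrap2 = π + 2β = 101.6666°
tangent length = C·cosβ = 14.7309
L = r1·wrap1 + r2·wrap2 + 2·C·cosβ = 13·4.5088 + 1·1.7744 + 2·14.7309 = 89.8503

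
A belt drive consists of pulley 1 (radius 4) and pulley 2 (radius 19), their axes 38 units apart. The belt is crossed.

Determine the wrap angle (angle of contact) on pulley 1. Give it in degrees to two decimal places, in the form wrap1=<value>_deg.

wrap1=254.50_deg

crossed belt: β = asin((r1+r2)/C) = asin(23/38) = 37.2478°
wrap1 = wrap2 = π + 2β = 254.4956°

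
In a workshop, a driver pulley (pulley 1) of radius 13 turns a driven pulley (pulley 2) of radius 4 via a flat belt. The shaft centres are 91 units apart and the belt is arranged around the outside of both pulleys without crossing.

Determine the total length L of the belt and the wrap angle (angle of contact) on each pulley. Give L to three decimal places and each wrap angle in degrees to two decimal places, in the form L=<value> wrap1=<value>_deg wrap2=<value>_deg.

L=236.298 wrap1=191.35_deg wrap2=168.65_deg

open belt: β = asin((r2−r1)/C) = asin(-9/91) = -5.6759°
wrap1 = π − 2β = 191.3518°
wrap2 = π + 2β = 168.6482°
tangent length = C·cosβ = 90.5539
L = r1·wrap1 + r2·wrap2 + 2·C·cosβ = 13·3.3397 + 4·2.9435 + 2·90.5539 = 236.2979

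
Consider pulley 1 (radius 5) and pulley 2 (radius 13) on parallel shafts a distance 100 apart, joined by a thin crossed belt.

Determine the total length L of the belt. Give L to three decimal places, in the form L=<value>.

L=259.798

crossed belt: β = asin((r1+r2)/C) = asin(18/100) = 10.3698°
wrap1 = wrap2 = π + 2β = 200.7395°
tangent length = C·cosβ = 98.3667
L = (r1+r2)·wrap + 2·C·cosβ = 18·3.5036 + 2·98.3667 = 259.7975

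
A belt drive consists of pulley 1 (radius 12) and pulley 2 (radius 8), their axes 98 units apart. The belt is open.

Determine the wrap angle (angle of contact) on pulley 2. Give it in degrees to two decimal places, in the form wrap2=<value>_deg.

wrap2=175.32_deg

open belt: β = asin((r2−r1)/C) = asin(-4/98) = -2.3393°
wrap1 = π − 2β = 184.6785°
wrap2 = π + 2β = 175.3215°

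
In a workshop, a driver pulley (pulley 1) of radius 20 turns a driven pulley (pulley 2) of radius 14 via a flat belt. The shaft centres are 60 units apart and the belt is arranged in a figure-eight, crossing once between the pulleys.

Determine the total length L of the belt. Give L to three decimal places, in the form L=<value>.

crossed belt: β = asin((r1+r2)/C) = asin(34/60) = 34.5181°
wrap1 = wrap2 = π + 2β = 249.0362°
tangent length = C·cosβ = 49.4368
L = (r1+r2)·wrap + 2·C·cosβ = 34·4.3465 + 2·49.4368 = 246.6547

L=246.655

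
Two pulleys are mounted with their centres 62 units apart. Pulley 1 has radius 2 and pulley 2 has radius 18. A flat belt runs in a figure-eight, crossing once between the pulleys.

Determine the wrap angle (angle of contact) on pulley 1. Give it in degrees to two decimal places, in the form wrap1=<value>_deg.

wrap1=217.64_deg

crossed belt: β = asin((r1+r2)/C) = asin(20/62) = 18.8191°
wrap1 = wrap2 = π + 2β = 217.6381°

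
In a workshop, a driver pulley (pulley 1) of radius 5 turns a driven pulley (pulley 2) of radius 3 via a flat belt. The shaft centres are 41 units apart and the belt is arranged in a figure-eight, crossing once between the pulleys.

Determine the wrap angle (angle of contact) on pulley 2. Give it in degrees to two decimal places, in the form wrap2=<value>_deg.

wrap2=202.50_deg

crossed belt: β = asin((r1+r2)/C) = asin(8/41) = 11.2518°
wrap1 = wrap2 = π + 2β = 202.5037°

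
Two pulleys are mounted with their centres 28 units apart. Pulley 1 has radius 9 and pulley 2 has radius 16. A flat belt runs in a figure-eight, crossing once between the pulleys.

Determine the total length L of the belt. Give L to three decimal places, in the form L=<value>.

L=158.941

crossed belt: β = asin((r1+r2)/C) = asin(25/28) = 63.2345°
wrap1 = wrap2 = π + 2β = 306.4690°
tangent length = C·cosβ = 12.6095
L = (r1+r2)·wrap + 2·C·cosβ = 25·5.3489 + 2·12.6095 = 158.9414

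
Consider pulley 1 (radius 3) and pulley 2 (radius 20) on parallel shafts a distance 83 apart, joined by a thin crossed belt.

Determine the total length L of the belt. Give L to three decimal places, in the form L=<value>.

crossed belt: β = asin((r1+r2)/C) = asin(23/83) = 16.0877°
wrap1 = wrap2 = π + 2β = 212.1754°
tangent length = C·cosβ = 79.7496
L = (r1+r2)·wrap + 2·C·cosβ = 23·3.7032 + 2·79.7496 = 244.6719

L=244.672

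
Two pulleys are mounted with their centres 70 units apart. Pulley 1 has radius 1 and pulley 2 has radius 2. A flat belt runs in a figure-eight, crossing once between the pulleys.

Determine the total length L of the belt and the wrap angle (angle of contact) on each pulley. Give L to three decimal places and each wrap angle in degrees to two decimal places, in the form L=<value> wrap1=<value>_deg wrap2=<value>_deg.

L=149.553 wrap1=184.91_deg wrap2=184.91_deg

crossed belt: β = asin((r1+r2)/C) = asin(3/70) = 2.4563°
wrap1 = wrap2 = π + 2β = 184.9126°
tangent length = C·cosβ = 69.9357
L = (r1+r2)·wrap + 2·C·cosβ = 3·3.2273 + 2·69.9357 = 149.5534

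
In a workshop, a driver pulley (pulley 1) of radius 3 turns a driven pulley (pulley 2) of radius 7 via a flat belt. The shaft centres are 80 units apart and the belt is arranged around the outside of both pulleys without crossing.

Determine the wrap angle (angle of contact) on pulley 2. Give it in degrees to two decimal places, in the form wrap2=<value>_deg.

open belt: β = asin((r2−r1)/C) = asin(4/80) = 2.8660°
wrap1 = π − 2β = 174.2680°
wrap2 = π + 2β = 185.7320°

wrap2=185.73_deg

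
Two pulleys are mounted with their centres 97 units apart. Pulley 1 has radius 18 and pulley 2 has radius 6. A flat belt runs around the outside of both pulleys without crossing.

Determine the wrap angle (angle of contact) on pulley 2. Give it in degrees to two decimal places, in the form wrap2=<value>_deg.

open belt: β = asin((r2−r1)/C) = asin(-12/97) = -7.1063°
wrap1 = π − 2β = 194.2127°
wrap2 = π + 2β = 165.7873°

wrap2=165.79_deg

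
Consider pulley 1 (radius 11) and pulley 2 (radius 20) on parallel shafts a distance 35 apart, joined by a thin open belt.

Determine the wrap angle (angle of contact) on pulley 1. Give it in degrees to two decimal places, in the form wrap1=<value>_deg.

wrap1=150.20_deg

open belt: β = asin((r2−r1)/C) = asin(9/35) = 14.9006°
wrap1 = π − 2β = 150.1988°
wrap2 = π + 2β = 209.8012°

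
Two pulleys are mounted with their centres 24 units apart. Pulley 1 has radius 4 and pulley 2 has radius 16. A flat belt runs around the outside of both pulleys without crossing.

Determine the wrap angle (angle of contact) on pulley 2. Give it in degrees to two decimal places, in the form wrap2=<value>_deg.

open belt: β = asin((r2−r1)/C) = asin(12/24) = 30.0000°
wrap1 = π − 2β = 120.0000°
wrap2 = π + 2β = 240.0000°

wrap2=240.00_deg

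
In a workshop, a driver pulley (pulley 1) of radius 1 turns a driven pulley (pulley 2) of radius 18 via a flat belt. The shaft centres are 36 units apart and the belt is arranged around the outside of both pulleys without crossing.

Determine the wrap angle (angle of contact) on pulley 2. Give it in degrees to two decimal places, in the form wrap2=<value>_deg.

open belt: β = asin((r2−r1)/C) = asin(17/36) = 28.1786°
wrap1 = π − 2β = 123.6427°
wrap2 = π + 2β = 236.3573°

wrap2=236.36_deg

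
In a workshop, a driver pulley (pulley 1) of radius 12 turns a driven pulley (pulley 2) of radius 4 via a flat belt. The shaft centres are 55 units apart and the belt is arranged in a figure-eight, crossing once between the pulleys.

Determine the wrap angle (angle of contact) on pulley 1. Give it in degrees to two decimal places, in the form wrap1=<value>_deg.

crossed belt: β = asin((r1+r2)/C) = asin(16/55) = 16.9124°
wrap1 = wrap2 = π + 2β = 213.8248°

wrap1=213.82_deg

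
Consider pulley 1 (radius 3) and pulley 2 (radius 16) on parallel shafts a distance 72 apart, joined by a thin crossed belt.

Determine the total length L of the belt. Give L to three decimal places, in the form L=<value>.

L=208.734

crossed belt: β = asin((r1+r2)/C) = asin(19/72) = 15.3009°
wrap1 = wrap2 = π + 2β = 210.6019°
tangent length = C·cosβ = 69.4478
L = (r1+r2)·wrap + 2·C·cosβ = 19·3.6757 + 2·69.4478 = 208.7339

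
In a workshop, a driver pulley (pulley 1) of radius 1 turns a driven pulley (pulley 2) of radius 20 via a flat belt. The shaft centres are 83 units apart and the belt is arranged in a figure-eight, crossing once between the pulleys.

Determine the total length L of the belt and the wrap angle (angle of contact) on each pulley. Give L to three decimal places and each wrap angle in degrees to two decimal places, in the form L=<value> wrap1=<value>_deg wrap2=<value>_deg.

crossed belt: β = asin((r1+r2)/C) = asin(21/83) = 14.6558°
wrap1 = wrap2 = π + 2β = 209.3116°
tangent length = C·cosβ = 80.2994
L = (r1+r2)·wrap + 2·C·cosβ = 21·3.6532 + 2·80.2994 = 237.3156

L=237.316 wrap1=209.31_deg wrap2=209.31_deg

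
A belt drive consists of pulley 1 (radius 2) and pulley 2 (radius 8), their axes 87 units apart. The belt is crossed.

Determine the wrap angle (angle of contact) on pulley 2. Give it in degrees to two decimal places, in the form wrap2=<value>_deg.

crossed belt: β = asin((r1+r2)/C) = asin(10/87) = 6.6003°
wrap1 = wrap2 = π + 2β = 193.2006°

wrap2=193.20_deg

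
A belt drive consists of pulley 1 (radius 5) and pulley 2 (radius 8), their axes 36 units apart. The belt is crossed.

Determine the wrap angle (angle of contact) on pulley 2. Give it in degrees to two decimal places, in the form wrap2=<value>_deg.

crossed belt: β = asin((r1+r2)/C) = asin(13/36) = 21.1684°
wrap1 = wrap2 = π + 2β = 222.3369°

wrap2=222.34_deg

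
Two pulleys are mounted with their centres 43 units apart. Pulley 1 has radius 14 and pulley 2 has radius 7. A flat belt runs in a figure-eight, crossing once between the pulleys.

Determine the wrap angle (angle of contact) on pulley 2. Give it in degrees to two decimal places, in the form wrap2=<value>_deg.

wrap2=238.47_deg

crossed belt: β = asin((r1+r2)/C) = asin(21/43) = 29.2336°
wrap1 = wrap2 = π + 2β = 238.4673°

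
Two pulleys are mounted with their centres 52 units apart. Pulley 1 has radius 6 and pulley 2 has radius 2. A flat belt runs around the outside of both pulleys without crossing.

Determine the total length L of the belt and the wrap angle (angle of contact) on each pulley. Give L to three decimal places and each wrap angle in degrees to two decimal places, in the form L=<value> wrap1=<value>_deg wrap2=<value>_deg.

L=129.441 wrap1=188.82_deg wrap2=171.18_deg

open belt: β = asin((r2−r1)/C) = asin(-4/52) = -4.4117°
wrap1 = π − 2β = 188.8235°
wrap2 = π + 2β = 171.1765°
tangent length = C·cosβ = 51.8459
L = r1·wrap1 + r2·wrap2 + 2·C·cosβ = 6·3.2956 + 2·2.9876 + 2·51.8459 = 129.4406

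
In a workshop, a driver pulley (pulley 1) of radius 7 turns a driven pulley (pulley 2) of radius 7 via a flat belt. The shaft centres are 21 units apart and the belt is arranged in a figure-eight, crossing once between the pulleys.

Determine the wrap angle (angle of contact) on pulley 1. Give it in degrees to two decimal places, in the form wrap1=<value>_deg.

wrap1=263.62_deg

crossed belt: β = asin((r1+r2)/C) = asin(14/21) = 41.8103°
wrap1 = wrap2 = π + 2β = 263.6206°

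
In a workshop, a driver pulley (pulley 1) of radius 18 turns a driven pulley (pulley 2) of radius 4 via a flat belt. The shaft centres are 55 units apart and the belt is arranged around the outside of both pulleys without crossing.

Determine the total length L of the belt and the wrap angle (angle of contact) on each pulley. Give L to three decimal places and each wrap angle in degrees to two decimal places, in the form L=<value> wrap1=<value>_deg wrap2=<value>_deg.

L=182.698 wrap1=209.49_deg wrap2=150.51_deg

open belt: β = asin((r2−r1)/C) = asin(-14/55) = -14.7467°
wrap1 = π − 2β = 209.4933°
wrap2 = π + 2β = 150.5067°
tangent length = C·cosβ = 53.1883
L = r1·wrap1 + r2·wrap2 + 2·C·cosβ = 18·3.6563 + 4·2.6268 + 2·53.1883 = 182.6983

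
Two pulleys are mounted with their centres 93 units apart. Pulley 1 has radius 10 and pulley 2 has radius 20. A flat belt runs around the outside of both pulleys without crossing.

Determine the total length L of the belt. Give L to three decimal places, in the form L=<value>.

open belt: β = asin((r2−r1)/C) = asin(10/93) = 6.1728°
wrap1 = π − 2β = 167.6545°
wrap2 = π + 2β = 192.3455°
tangent length = C·cosβ = 92.4608
L = r1·wrap1 + r2·wrap2 + 2·C·cosβ = 10·2.9261 + 20·3.3571 + 2·92.4608 = 281.3241

L=281.324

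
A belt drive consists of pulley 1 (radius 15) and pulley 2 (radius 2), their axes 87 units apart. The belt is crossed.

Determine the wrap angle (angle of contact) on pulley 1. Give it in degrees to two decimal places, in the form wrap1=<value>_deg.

wrap1=202.54_deg

crossed belt: β = asin((r1+r2)/C) = asin(17/87) = 11.2682°
wrap1 = wrap2 = π + 2β = 202.5365°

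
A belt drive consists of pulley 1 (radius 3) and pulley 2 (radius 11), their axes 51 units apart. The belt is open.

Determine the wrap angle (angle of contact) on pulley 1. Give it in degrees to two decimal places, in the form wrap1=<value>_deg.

wrap1=161.95_deg

open belt: β = asin((r2−r1)/C) = asin(8/51) = 9.0248°
wrap1 = π − 2β = 161.9503°
wrap2 = π + 2β = 198.0497°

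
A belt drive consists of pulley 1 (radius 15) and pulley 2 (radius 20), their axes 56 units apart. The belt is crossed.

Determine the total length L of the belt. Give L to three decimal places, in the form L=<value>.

L=244.645

crossed belt: β = asin((r1+r2)/C) = asin(35/56) = 38.6822°
wrap1 = wrap2 = π + 2β = 257.3644°
tangent length = C·cosβ = 43.7150
L = (r1+r2)·wrap + 2·C·cosβ = 35·4.4919 + 2·43.7150 = 244.6449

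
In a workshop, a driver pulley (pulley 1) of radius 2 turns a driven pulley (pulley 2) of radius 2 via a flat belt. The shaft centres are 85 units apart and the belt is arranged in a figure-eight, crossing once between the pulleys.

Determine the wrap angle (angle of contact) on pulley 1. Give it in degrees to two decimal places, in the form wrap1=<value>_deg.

crossed belt: β = asin((r1+r2)/C) = asin(4/85) = 2.6973°
wrap1 = wrap2 = π + 2β = 185.3945°

wrap1=185.39_deg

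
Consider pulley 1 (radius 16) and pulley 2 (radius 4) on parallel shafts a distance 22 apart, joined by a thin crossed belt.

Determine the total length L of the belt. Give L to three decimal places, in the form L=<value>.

L=126.806

crossed belt: β = asin((r1+r2)/C) = asin(20/22) = 65.3800°
wrap1 = wrap2 = π + 2β = 310.7600°
tangent length = C·cosβ = 9.1652
L = (r1+r2)·wrap + 2·C·cosβ = 20·5.4238 + 2·9.1652 = 126.8060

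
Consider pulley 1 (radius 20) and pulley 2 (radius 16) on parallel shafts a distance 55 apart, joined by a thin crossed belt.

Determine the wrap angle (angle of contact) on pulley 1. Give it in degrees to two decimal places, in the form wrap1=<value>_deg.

crossed belt: β = asin((r1+r2)/C) = asin(36/55) = 40.8852°
wrap1 = wrap2 = π + 2β = 261.7704°

wrap1=261.77_deg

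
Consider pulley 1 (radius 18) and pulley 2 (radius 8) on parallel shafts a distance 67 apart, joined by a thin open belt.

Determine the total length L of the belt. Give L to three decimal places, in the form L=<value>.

open belt: β = asin((r2−r1)/C) = asin(-10/67) = -8.5837°
wrap1 = π − 2β = 197.1674°
wrap2 = π + 2β = 162.8326°
tangent length = C·cosβ = 66.2495
L = r1·wrap1 + r2·wrap2 + 2·C·cosβ = 18·3.4412 + 8·2.8420 + 2·66.2495 = 217.1767

L=217.177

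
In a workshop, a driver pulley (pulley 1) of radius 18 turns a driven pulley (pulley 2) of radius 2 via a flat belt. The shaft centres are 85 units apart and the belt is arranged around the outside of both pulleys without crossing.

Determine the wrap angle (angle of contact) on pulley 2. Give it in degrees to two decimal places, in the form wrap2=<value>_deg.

open belt: β = asin((r2−r1)/C) = asin(-16/85) = -10.8498°
wrap1 = π − 2β = 201.6996°
wrap2 = π + 2β = 158.3004°

wrap2=158.30_deg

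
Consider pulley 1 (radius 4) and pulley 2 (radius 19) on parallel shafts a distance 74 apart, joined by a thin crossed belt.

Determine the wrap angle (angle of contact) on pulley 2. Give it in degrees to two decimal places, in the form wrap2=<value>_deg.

wrap2=216.22_deg

crossed belt: β = asin((r1+r2)/C) = asin(23/74) = 18.1081°
wrap1 = wrap2 = π + 2β = 216.2162°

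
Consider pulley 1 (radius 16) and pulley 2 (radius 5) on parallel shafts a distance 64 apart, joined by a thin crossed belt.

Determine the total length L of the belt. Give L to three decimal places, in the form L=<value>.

crossed belt: β = asin((r1+r2)/C) = asin(21/64) = 19.1550°
wrap1 = wrap2 = π + 2β = 218.3100°
tangent length = C·cosβ = 60.4566
L = (r1+r2)·wrap + 2·C·cosβ = 21·3.8102 + 2·60.4566 = 200.9280

L=200.928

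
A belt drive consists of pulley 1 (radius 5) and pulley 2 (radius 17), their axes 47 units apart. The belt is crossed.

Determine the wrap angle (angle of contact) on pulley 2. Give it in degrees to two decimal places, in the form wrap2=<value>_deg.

wrap2=235.82_deg

crossed belt: β = asin((r1+r2)/C) = asin(22/47) = 27.9101°
wrap1 = wrap2 = π + 2β = 235.8201°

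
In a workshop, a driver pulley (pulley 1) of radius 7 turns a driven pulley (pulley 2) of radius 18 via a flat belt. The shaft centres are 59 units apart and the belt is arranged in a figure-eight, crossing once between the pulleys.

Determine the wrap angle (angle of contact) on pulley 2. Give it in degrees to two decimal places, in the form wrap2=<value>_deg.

crossed belt: β = asin((r1+r2)/C) = asin(25/59) = 25.0702°
wrap1 = wrap2 = π + 2β = 230.1405°

wrap2=230.14_deg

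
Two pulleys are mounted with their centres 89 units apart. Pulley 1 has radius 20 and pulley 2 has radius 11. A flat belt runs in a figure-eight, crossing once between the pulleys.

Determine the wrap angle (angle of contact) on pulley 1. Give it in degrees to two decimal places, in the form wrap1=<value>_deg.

wrap1=220.77_deg

crossed belt: β = asin((r1+r2)/C) = asin(31/89) = 20.3843°
wrap1 = wrap2 = π + 2β = 220.7685°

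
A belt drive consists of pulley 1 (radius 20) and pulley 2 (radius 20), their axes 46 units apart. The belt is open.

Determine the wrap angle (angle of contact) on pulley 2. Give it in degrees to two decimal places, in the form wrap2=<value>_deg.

wrap2=180.00_deg

open belt: β = asin((r2−r1)/C) = asin(0/46) = 0.0000°
wrap1 = π − 2β = 180.0000°
wrap2 = π + 2β = 180.0000°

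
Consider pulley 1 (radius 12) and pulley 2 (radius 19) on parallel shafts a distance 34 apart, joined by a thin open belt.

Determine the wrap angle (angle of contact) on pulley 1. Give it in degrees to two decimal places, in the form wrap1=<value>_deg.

open belt: β = asin((r2−r1)/C) = asin(7/34) = 11.8812°
wrap1 = π − 2β = 156.2377°
wrap2 = π + 2β = 203.7623°

wrap1=156.24_deg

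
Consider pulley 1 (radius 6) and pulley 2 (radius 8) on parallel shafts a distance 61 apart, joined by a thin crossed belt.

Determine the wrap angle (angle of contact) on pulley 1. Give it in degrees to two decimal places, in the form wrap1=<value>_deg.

wrap1=206.54_deg

crossed belt: β = asin((r1+r2)/C) = asin(14/61) = 13.2681°
wrap1 = wrap2 = π + 2β = 206.5362°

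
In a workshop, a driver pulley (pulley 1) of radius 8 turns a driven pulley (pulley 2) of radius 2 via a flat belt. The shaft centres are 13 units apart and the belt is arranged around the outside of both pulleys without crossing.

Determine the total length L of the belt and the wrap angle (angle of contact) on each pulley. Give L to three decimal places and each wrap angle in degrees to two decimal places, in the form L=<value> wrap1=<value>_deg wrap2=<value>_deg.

L=60.238 wrap1=234.97_deg wrap2=125.03_deg

open belt: β = asin((r2−r1)/C) = asin(-6/13) = -27.4864°
wrap1 = π − 2β = 234.9729°
wrap2 = π + 2β = 125.0271°
tangent length = C·cosβ = 11.5326
L = r1·wrap1 + r2·wrap2 + 2·C·cosβ = 8·4.1010 + 2·2.1821 + 2·11.5326 = 60.2378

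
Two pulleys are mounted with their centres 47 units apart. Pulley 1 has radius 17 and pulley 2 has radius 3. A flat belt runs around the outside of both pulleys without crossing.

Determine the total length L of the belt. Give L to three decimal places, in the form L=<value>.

open belt: β = asin((r2−r1)/C) = asin(-14/47) = -17.3299°
wrap1 = π − 2β = 214.6597°
wrap2 = π + 2β = 145.3403°
tangent length = C·cosβ = 44.8665
L = r1·wrap1 + r2·wrap2 + 2·C·cosβ = 17·3.7465 + 3·2.5367 + 2·44.8665 = 161.0338

L=161.034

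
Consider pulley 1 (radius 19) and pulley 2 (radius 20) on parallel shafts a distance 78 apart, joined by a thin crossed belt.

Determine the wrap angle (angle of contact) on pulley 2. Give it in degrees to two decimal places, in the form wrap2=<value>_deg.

crossed belt: β = asin((r1+r2)/C) = asin(39/78) = 30.0000°
wrap1 = wrap2 = π + 2β = 240.0000°

wrap2=240.00_deg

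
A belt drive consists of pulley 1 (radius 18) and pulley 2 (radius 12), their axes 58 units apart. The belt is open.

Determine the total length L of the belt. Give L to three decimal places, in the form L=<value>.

open belt: β = asin((r2−r1)/C) = asin(-6/58) = -5.9378°
wrap1 = π − 2β = 191.8755°
wrap2 = π + 2β = 168.1245°
tangent length = C·cosβ = 57.6888
L = r1·wrap1 + r2·wrap2 + 2·C·cosβ = 18·3.3489 + 12·2.9343 + 2·57.6888 = 210.8690

L=210.869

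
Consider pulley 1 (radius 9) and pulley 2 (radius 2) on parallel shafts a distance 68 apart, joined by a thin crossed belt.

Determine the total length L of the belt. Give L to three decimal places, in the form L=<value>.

crossed belt: β = asin((r1+r2)/C) = asin(11/68) = 9.3093°
wrap1 = wrap2 = π + 2β = 198.6187°
tangent length = C·cosβ = 67.1044
L = (r1+r2)·wrap + 2·C·cosβ = 11·3.4665 + 2·67.1044 = 172.3408

L=172.341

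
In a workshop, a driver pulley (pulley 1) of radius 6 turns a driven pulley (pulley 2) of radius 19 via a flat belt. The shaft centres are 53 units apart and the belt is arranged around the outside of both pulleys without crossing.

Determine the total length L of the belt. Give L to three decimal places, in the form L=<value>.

open belt: β = asin((r2−r1)/C) = asin(13/53) = 14.1986°
wrap1 = π − 2β = 151.6029°
wrap2 = π + 2β = 208.3971°
tangent length = C·cosβ = 51.3809
L = r1·wrap1 + r2·wrap2 + 2·C·cosβ = 6·2.6460 + 19·3.6372 + 2·51.3809 = 187.7448

L=187.745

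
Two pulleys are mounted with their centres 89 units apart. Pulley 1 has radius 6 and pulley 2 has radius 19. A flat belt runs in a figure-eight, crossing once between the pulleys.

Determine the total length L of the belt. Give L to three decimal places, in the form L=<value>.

crossed belt: β = asin((r1+r2)/C) = asin(25/89) = 16.3139°
wrap1 = wrap2 = π + 2β = 212.6277°
tangent length = C·cosβ = 85.4166
L = (r1+r2)·wrap + 2·C·cosβ = 25·3.7111 + 2·85.4166 = 263.6096

L=263.610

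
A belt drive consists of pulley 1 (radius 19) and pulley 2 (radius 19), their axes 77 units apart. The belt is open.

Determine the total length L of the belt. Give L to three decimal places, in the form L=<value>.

L=273.381

open belt: β = asin((r2−r1)/C) = asin(0/77) = 0.0000°
wrap1 = π − 2β = 180.0000°
wrap2 = π + 2β = 180.0000°
tangent length = C·cosβ = 77.0000
L = r1·wrap1 + r2·wrap2 + 2·C·cosβ = 19·3.1416 + 19·3.1416 + 2·77.0000 = 273.3805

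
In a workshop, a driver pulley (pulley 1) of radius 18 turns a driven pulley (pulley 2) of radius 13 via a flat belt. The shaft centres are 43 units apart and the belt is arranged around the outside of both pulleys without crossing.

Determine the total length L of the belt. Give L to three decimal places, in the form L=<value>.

L=183.971

open belt: β = asin((r2−r1)/C) = asin(-5/43) = -6.6774°
wrap1 = π − 2β = 193.3548°
wrap2 = π + 2β = 166.6452°
tangent length = C·cosβ = 42.7083
L = r1·wrap1 + r2·wrap2 + 2·C·cosβ = 18·3.3747 + 13·2.9085 + 2·42.7083 = 183.9714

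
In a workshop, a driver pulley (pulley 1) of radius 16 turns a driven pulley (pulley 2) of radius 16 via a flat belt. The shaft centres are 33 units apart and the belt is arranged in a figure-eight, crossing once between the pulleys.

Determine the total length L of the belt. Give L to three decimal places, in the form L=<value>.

L=201.391

crossed belt: β = asin((r1+r2)/C) = asin(32/33) = 75.8589°
wrap1 = wrap2 = π + 2β = 331.7178°
tangent length = C·cosβ = 8.0623
L = (r1+r2)·wrap + 2·C·cosβ = 32·5.7896 + 2·8.0623 = 201.3907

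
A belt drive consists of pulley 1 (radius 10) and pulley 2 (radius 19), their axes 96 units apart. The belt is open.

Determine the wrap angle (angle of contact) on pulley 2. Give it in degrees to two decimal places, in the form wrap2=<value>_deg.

open belt: β = asin((r2−r1)/C) = asin(9/96) = 5.3794°
wrap1 = π − 2β = 169.2412°
wrap2 = π + 2β = 190.7588°

wrap2=190.76_deg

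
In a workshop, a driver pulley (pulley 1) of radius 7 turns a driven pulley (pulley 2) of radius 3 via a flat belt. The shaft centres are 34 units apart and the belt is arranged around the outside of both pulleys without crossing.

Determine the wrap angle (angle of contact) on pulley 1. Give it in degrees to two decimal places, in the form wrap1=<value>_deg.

wrap1=193.51_deg

open belt: β = asin((r2−r1)/C) = asin(-4/34) = -6.7563°
wrap1 = π − 2β = 193.5127°
wrap2 = π + 2β = 166.4873°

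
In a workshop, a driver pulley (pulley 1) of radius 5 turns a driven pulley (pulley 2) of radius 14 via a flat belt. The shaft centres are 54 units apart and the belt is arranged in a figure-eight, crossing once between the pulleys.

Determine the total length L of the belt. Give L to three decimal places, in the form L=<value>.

L=174.447

crossed belt: β = asin((r1+r2)/C) = asin(19/54) = 20.6006°
wrap1 = wrap2 = π + 2β = 221.2012°
tangent length = C·cosβ = 50.5470
L = (r1+r2)·wrap + 2·C·cosβ = 19·3.8607 + 2·50.5470 = 174.4471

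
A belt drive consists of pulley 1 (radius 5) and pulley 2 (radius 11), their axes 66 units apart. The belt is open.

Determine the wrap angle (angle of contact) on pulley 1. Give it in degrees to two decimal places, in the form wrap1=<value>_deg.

open belt: β = asin((r2−r1)/C) = asin(6/66) = 5.2159°
wrap1 = π − 2β = 169.5682°
wrap2 = π + 2β = 190.4318°

wrap1=169.57_deg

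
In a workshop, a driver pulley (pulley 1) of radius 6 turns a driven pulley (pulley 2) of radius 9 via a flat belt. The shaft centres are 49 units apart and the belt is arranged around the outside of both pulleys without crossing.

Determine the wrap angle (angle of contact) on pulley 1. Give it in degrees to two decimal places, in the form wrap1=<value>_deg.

wrap1=172.98_deg

open belt: β = asin((r2−r1)/C) = asin(3/49) = 3.5101°
wrap1 = π − 2β = 172.9798°
wrap2 = π + 2β = 187.0202°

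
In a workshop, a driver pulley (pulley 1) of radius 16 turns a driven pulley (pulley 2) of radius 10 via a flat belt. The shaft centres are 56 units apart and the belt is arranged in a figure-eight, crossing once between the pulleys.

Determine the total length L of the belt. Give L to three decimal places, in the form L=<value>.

crossed belt: β = asin((r1+r2)/C) = asin(26/56) = 27.6640°
wrap1 = wrap2 = π + 2β = 235.3280°
tangent length = C·cosβ = 49.5984
L = (r1+r2)·wrap + 2·C·cosβ = 26·4.1072 + 2·49.5984 = 205.9852

L=205.985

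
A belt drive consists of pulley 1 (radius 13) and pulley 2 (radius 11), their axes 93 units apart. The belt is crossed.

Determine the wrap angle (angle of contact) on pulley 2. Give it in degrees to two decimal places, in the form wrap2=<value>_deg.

crossed belt: β = asin((r1+r2)/C) = asin(24/93) = 14.9552°
wrap1 = wrap2 = π + 2β = 209.9105°

wrap2=209.91_deg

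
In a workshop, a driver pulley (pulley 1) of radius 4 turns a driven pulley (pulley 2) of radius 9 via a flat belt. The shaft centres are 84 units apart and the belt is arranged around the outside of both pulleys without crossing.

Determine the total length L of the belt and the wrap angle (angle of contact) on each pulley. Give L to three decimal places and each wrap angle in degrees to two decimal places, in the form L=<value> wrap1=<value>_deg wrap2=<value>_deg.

L=209.138 wrap1=173.18_deg wrap2=186.82_deg

open belt: β = asin((r2−r1)/C) = asin(5/84) = 3.4125°
wrap1 = π − 2β = 173.1750°
wrap2 = π + 2β = 186.8250°
tangent length = C·cosβ = 83.8511
L = r1·wrap1 + r2·wrap2 + 2·C·cosβ = 4·3.0225 + 9·3.2607 + 2·83.8511 = 209.1384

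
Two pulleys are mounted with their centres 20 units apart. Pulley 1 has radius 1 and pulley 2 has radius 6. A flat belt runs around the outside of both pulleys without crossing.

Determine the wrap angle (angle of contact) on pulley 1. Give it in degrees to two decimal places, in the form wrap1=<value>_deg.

wrap1=151.04_deg

open belt: β = asin((r2−r1)/C) = asin(5/20) = 14.4775°
wrap1 = π − 2β = 151.0450°
wrap2 = π + 2β = 208.9550°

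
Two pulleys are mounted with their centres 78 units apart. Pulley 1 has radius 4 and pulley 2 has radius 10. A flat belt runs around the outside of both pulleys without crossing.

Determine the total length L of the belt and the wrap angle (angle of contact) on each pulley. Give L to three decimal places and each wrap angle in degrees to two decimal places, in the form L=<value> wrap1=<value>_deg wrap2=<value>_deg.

L=200.444 wrap1=171.18_deg wrap2=188.82_deg

open belt: β = asin((r2−r1)/C) = asin(6/78) = 4.4117°
wrap1 = π − 2β = 171.1765°
wrap2 = π + 2β = 188.8235°
tangent length = C·cosβ = 77.7689
L = r1·wrap1 + r2·wrap2 + 2·C·cosβ = 4·2.9876 + 10·3.2956 + 2·77.7689 = 200.4441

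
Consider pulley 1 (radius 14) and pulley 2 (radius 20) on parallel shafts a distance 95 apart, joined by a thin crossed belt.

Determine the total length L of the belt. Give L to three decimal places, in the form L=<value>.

L=309.118

crossed belt: β = asin((r1+r2)/C) = asin(34/95) = 20.9710°
wrap1 = wrap2 = π + 2β = 221.9419°
tangent length = C·cosβ = 88.7074
L = (r1+r2)·wrap + 2·C·cosβ = 34·3.8736 + 2·88.7074 = 309.1178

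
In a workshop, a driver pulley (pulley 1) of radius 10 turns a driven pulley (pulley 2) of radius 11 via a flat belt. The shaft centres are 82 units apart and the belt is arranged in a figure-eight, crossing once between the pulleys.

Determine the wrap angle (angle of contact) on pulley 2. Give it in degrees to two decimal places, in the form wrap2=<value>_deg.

wrap2=209.68_deg

crossed belt: β = asin((r1+r2)/C) = asin(21/82) = 14.8386°
wrap1 = wrap2 = π + 2β = 209.6773°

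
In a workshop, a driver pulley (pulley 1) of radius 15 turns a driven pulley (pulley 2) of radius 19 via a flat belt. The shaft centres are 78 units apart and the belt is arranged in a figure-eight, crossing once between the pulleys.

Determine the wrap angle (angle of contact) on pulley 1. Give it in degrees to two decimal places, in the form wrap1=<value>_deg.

crossed belt: β = asin((r1+r2)/C) = asin(34/78) = 25.8424°
wrap1 = wrap2 = π + 2β = 231.6848°

wrap1=231.68_deg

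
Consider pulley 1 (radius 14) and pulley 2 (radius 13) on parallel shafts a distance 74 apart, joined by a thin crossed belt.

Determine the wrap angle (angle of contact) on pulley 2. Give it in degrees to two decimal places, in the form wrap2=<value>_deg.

crossed belt: β = asin((r1+r2)/C) = asin(27/74) = 21.3993°
wrap1 = wrap2 = π + 2β = 222.7985°

wrap2=222.80_deg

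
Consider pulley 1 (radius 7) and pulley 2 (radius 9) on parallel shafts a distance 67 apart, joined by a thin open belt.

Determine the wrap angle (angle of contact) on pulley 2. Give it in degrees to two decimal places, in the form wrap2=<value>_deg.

wrap2=183.42_deg

open belt: β = asin((r2−r1)/C) = asin(2/67) = 1.7106°
wrap1 = π − 2β = 176.5788°
wrap2 = π + 2β = 183.4212°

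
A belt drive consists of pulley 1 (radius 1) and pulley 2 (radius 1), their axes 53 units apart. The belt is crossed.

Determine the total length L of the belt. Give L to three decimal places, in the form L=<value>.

crossed belt: β = asin((r1+r2)/C) = asin(2/53) = 2.1626°
wrap1 = wrap2 = π + 2β = 184.3252°
tangent length = C·cosβ = 52.9623
L = (r1+r2)·wrap + 2·C·cosβ = 2·3.2171 + 2·52.9623 = 112.3587

L=112.359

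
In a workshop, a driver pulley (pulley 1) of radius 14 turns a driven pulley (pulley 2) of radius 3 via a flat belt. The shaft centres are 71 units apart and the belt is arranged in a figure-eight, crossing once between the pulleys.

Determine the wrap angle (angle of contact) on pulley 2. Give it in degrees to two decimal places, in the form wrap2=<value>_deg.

wrap2=207.71_deg

crossed belt: β = asin((r1+r2)/C) = asin(17/71) = 13.8533°
wrap1 = wrap2 = π + 2β = 207.7066°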